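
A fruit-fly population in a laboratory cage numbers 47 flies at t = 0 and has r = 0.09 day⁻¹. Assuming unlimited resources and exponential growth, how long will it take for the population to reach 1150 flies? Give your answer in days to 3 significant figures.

Set N₀·e^(rt) = 1150: e^(0.09·t) = 1150/47 = 24.468.
0.09·t = ln(24.468) = 3.1974, so t = 3.1974/0.09 = 35.526.

35.5 days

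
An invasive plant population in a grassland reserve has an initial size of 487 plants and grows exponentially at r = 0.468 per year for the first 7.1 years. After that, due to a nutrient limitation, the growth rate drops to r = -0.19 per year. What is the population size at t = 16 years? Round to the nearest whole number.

Phase 1: N(7.1) = 487·e^(0.468×7.1) = 487·e^3.323 = 13508.4.
Phase 2 runs for 16 − 7.1 = 8.9 years at r = -0.19.
N(16) = 13508.4·e^(-0.19×8.9) = 13508.4·e^-1.691 = 2490.07.

2490 plants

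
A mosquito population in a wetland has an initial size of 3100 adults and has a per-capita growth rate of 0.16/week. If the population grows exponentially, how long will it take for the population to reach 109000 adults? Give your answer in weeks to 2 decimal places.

22.25 weeks

Set N₀·e^(rt) = 109000: e^(0.16·t) = 109000/3100 = 35.161.
0.16·t = ln(35.161) = 3.5599, so t = 3.5599/0.16 = 22.25.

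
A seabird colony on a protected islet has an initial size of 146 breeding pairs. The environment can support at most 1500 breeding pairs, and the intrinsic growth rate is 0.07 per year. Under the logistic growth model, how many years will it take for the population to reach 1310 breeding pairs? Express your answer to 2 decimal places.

A = (K − N₀)/N₀ = (1500 − 146)/146 = 9.274.
Solve 1500/(1 + 9.274·e^(−0.07t)) = 1310: 1 + 9.274·e^(−0.07t) = 1.145, so e^(−0.07t) = 0.0156393.
−0.07·t = ln(0.0156393) = -4.158, so t = 4.158/0.07 = 59.4.

59.40 years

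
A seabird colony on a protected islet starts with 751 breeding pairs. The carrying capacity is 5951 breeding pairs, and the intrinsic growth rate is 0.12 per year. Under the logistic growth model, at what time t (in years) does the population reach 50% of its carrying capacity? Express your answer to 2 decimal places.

16.13 years

A = (K − N₀)/N₀ = (5951 − 751)/751 = 6.9241.
Solve 5951/(1 + 6.9241·e^(−0.12t)) = 2975.5: 1 + 6.9241·e^(−0.12t) = 2, so e^(−0.12t) = 0.144423.
−0.12·t = ln(0.144423) = -1.935, so t = 1.935/0.12 = 16.125.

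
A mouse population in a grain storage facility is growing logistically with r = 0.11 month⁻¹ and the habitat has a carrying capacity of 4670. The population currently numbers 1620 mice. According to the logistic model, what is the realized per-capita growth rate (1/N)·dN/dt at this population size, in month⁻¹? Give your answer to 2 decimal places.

0.07 per month

(1/N)·dN/dt = r(1 − N/K) = 0.11 × (1 − 1620/4670).
= 0.11 × 0.6531 = 0.071842.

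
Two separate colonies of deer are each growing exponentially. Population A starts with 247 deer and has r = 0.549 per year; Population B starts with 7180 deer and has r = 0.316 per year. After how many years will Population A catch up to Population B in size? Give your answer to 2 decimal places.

Set 247·e^(0.549t) = 7180·e^(0.316t).
e^((0.549 − 0.316)t) = 7180/247 → e^(0.233·t) = 29.069.
0.233·t = ln(29.069) = 3.3697, so t = 3.3697/0.233 = 14.462.

14.46 years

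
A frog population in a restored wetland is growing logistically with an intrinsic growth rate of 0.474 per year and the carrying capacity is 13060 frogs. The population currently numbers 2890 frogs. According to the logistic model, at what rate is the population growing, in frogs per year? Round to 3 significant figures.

1070 frogs per year

dN/dt = rN(1 − N/K) = 0.474 × 2890 × (1 − 2890/13060).
1 − 2890/13060 = 0.77871; dN/dt = 0.474 × 2890 × 0.77871 = 1066.7.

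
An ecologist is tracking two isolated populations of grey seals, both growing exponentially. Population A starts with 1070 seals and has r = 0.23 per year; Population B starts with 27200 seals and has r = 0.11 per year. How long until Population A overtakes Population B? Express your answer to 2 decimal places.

Set 1070·e^(0.23t) = 27200·e^(0.11t).
e^((0.23 − 0.11)t) = 27200/1070 → e^(0.12·t) = 25.421.
0.12·t = ln(25.421) = 3.2356, so t = 3.2356/0.12 = 26.963.

26.96 years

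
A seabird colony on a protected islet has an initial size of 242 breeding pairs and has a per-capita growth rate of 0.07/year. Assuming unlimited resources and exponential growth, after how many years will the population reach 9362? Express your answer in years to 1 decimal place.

Set N₀·e^(rt) = 9362: e^(0.07·t) = 9362/242 = 38.686.
0.07·t = ln(38.686) = 3.6555, so t = 3.6555/0.07 = 52.221.

52.2 years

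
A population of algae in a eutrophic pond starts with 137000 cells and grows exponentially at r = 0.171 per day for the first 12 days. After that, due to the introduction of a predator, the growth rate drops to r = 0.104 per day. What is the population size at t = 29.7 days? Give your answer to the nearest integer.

Phase 1: N(12) = 137000·e^(0.171×12) = 137000·e^2.052 = 1.066333×10^6.
Phase 2 runs for 29.7 − 12 = 17.7 days at r = 0.104.
N(29.7) = 1.066333×10^6·e^(0.104×17.7) = 1.066333×10^6·e^1.841 = 6.71958×10^6.

6719580 cells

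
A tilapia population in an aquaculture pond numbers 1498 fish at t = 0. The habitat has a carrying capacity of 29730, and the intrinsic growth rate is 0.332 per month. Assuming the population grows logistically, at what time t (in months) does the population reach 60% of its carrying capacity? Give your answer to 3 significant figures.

A = (K − N₀)/N₀ = (29730 − 1498)/1498 = 18.846.
Solve 29730/(1 + 18.846·e^(−0.332t)) = 17838: 1 + 18.846·e^(−0.332t) = 1.6667, so e^(−0.332t) = 0.0353736.
−0.332·t = ln(0.0353736) = -3.3418, so t = 3.3418/0.332 = 10.066.

10.1 months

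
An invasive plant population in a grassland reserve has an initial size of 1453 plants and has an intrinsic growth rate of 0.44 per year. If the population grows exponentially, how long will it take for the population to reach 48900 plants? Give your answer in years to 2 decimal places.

Set N₀·e^(rt) = 48900: e^(0.44·t) = 48900/1453 = 33.655.
0.44·t = ln(33.655) = 3.5161, so t = 3.5161/0.44 = 7.9912.

7.99 years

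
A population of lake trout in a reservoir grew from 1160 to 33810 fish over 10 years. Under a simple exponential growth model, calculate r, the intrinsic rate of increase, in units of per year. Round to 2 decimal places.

From N(t) = N₀·e^(rt): e^(r·10) = 33810/1160 = 29.147.
r·10 = ln(29.147) = 3.3723, so r = 3.3723/10 = 0.33723.

0.34 per year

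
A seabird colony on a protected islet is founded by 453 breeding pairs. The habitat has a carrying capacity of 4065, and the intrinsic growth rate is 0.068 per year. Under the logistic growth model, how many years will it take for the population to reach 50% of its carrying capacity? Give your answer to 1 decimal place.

30.5 years

A = (K − N₀)/N₀ = (4065 − 453)/453 = 7.9735.
Solve 4065/(1 + 7.9735·e^(−0.068t)) = 2032.5: 1 + 7.9735·e^(−0.068t) = 2, so e^(−0.068t) = 0.125415.
−0.068·t = ln(0.125415) = -2.0761, so t = 2.0761/0.068 = 30.531.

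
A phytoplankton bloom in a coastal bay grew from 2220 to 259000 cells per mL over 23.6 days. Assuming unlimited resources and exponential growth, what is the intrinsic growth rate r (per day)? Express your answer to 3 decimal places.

0.202 per day

From N(t) = N₀·e^(rt): e^(r·23.6) = 259000/2220 = 116.67.
r·23.6 = ln(116.67) = 4.7593, so r = 4.7593/23.6 = 0.20167.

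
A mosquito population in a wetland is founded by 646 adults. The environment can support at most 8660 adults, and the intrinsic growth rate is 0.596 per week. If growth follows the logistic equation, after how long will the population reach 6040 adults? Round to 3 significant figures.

5.63 weeks

A = (K − N₀)/N₀ = (8660 − 646)/646 = 12.406.
Solve 8660/(1 + 12.406·e^(−0.596t)) = 6040: 1 + 12.406·e^(−0.596t) = 1.4338, so e^(−0.596t) = 0.0349661.
−0.596·t = ln(0.0349661) = -3.3534, so t = 3.3534/0.596 = 5.6265.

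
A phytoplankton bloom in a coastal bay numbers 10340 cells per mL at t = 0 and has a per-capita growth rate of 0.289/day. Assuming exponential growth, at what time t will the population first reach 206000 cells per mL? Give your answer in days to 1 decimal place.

10.4 days

Set N₀·e^(rt) = 206000: e^(0.289·t) = 206000/10340 = 19.923.
0.289·t = ln(19.923) = 2.9919, so t = 2.9919/0.289 = 10.352.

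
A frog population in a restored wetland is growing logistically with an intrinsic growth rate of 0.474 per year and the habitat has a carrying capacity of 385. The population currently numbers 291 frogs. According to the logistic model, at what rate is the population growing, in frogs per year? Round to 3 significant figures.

33.7 frogs per year

dN/dt = rN(1 − N/K) = 0.474 × 291 × (1 − 291/385).
1 − 291/385 = 0.24416; dN/dt = 0.474 × 291 × 0.24416 = 33.677.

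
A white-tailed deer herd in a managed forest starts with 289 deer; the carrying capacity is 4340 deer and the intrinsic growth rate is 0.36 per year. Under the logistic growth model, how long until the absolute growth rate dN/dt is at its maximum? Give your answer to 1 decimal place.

Logistic growth is fastest at N = K/2 = 2170.
A = (K − N₀)/N₀ = 14.017. Set K/(1 + A·e^(−rt)) = K/2 → A·e^(−rt) = 1.
e^(−0.36t) = 1/14.017 = 0.0713404, so t = ln(14.017)/0.36 = 2.6403/0.36 = 7.3341.

7.3 years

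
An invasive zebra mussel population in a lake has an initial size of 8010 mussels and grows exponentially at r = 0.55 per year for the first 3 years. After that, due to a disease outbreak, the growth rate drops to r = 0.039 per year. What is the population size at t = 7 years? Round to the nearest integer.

Phase 1: N(3) = 8010·e^(0.55×3) = 8010·e^1.65 = 41707.9.
Phase 2 runs for 7 − 3 = 4 years at r = 0.039.
N(7) = 41707.9·e^(0.039×4) = 41707.9·e^0.156 = 48749.3.

48749 mussels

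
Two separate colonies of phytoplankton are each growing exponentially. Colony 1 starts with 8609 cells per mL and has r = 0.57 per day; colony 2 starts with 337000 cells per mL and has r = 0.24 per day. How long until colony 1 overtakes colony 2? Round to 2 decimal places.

Set 8609·e^(0.57t) = 337000·e^(0.24t).
e^((0.57 − 0.24)t) = 337000/8609 → e^(0.33·t) = 39.145.
0.33·t = ln(39.145) = 3.6673, so t = 3.6673/0.33 = 11.113.

11.11 days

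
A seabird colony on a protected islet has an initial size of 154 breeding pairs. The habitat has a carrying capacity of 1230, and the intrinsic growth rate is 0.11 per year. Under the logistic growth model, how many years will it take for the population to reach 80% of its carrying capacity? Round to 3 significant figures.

A = (K − N₀)/N₀ = (1230 − 154)/154 = 6.987.
Solve 1230/(1 + 6.987·e^(−0.11t)) = 984: 1 + 6.987·e^(−0.11t) = 1.25, so e^(−0.11t) = 0.0357807.
−0.11·t = ln(0.0357807) = -3.3303, so t = 3.3303/0.11 = 30.276.

30.3 years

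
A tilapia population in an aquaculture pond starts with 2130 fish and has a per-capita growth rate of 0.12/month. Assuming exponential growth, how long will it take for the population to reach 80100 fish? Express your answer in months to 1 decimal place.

Set N₀·e^(rt) = 80100: e^(0.12·t) = 80100/2130 = 37.606.
0.12·t = ln(37.606) = 3.6272, so t = 3.6272/0.12 = 30.226.

30.2 months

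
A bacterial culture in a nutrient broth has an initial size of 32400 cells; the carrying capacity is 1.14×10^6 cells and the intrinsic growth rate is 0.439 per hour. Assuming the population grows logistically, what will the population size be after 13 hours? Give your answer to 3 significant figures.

A = (K − N₀)/N₀ = (1.14×10^6 − 32400)/32400 = 34.185.
N(t) = K/(1 + A·e^(−rt)) = 1.14×10^6/(1 + 34.185×e^(−0.439×13)).
e^(−5.707) = 0.0033226; denominator = 1 + 34.185×0.0033226 = 1.1136.
N = 1.14×10^6/1.1136 = 1.023721×10^6.

1020000 cells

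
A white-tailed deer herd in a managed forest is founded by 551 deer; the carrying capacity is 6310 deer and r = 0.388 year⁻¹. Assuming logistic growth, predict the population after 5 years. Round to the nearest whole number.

2522 deer

A = (K − N₀)/N₀ = (6310 − 551)/551 = 10.452.
N(t) = K/(1 + A·e^(−rt)) = 6310/(1 + 10.452×e^(−0.388×5)).
e^(−1.94) = 0.1437; denominator = 1 + 10.452×0.1437 = 2.502.
N = 6310/2.502 = 2522.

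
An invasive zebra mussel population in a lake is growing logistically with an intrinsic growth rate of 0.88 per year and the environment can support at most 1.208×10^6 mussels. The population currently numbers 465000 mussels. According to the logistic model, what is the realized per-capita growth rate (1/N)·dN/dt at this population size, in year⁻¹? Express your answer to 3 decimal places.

0.541 per year

(1/N)·dN/dt = r(1 − N/K) = 0.88 × (1 − 465000/1.208×10^6).
= 0.88 × 0.61507 = 0.54126.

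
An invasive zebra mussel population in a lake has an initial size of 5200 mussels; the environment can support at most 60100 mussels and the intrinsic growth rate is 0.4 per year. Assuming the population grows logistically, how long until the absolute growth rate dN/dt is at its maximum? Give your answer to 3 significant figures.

Logistic growth is fastest at N = K/2 = 30050.
A = (K − N₀)/N₀ = 10.558. Set K/(1 + A·e^(−rt)) = K/2 → A·e^(−rt) = 1.
e^(−0.4t) = 1/10.558 = 0.0947177, so t = ln(10.558)/0.4 = 2.3569/0.4 = 5.8921.

5.89 years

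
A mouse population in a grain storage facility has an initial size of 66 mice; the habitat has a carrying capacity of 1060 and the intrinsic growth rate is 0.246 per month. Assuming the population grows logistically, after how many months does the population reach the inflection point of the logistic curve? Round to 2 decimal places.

Logistic growth is fastest at N = K/2 = 530.
A = (K − N₀)/N₀ = 15.061. Set K/(1 + A·e^(−rt)) = K/2 → A·e^(−rt) = 1.
e^(−0.246t) = 1/15.061 = 0.0663984, so t = ln(15.061)/0.246 = 2.7121/0.246 = 11.025.

11.02 months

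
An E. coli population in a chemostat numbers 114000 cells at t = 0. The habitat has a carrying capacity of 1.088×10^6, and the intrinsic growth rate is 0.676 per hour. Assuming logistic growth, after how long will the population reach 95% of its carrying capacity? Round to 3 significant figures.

A = (K − N₀)/N₀ = (1.088×10^6 − 114000)/114000 = 8.5439.
Solve 1.088×10^6/(1 + 8.5439·e^(−0.676t)) = 1.0336×10^6: 1 + 8.5439·e^(−0.676t) = 1.0526, so e^(−0.676t) = 0.00616016.
−0.676·t = ln(0.00616016) = -5.0897, so t = 5.0897/0.676 = 7.5291.

7.53 hours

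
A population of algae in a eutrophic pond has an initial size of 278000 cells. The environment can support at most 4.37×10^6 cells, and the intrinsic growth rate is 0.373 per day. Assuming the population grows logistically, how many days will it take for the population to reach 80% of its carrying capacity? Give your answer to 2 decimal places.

10.93 days

A = (K − N₀)/N₀ = (4.37×10^6 − 278000)/278000 = 14.719.
Solve 4.37×10^6/(1 + 14.719·e^(−0.373t)) = 3.496×10^6: 1 + 14.719·e^(−0.373t) = 1.25, so e^(−0.373t) = 0.0169844.
−0.373·t = ln(0.0169844) = -4.0755, so t = 4.0755/0.373 = 10.926.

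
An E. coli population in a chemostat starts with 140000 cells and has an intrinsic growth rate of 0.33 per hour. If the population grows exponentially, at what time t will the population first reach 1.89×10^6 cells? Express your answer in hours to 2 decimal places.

Set N₀·e^(rt) = 1.89×10^6: e^(0.33·t) = 1.89×10^6/140000 = 13.5.
0.33·t = ln(13.5) = 2.6027, so t = 2.6027/0.33 = 7.8869.

7.89 hours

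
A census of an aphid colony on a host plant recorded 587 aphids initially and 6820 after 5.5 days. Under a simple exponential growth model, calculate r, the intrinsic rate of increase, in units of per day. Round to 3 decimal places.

From N(t) = N₀·e^(rt): e^(r·5.5) = 6820/587 = 11.618.
r·5.5 = ln(11.618) = 2.4526, so r = 2.4526/5.5 = 0.44593.

0.446 per day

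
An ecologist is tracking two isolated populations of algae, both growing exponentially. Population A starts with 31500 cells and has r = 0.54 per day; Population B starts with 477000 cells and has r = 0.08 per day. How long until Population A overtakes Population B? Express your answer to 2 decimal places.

Set 31500·e^(0.54t) = 477000·e^(0.08t).
e^((0.54 − 0.08)t) = 477000/31500 → e^(0.46·t) = 15.143.
0.46·t = ln(15.143) = 2.7175, so t = 2.7175/0.46 = 5.9077.

5.91 days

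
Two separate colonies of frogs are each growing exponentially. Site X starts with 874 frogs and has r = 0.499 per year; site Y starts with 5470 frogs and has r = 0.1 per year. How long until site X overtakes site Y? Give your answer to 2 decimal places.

Set 874·e^(0.499t) = 5470·e^(0.1t).
e^((0.499 − 0.1)t) = 5470/874 → e^(0.399·t) = 6.2586.
0.399·t = ln(6.2586) = 1.834, so t = 1.834/0.399 = 4.5964.

4.60 years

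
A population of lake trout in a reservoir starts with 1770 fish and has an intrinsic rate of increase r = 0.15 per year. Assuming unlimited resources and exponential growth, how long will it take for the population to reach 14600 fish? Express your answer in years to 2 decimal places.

14.07 years

Set N₀·e^(rt) = 14600: e^(0.15·t) = 14600/1770 = 8.2486.
0.15·t = ln(8.2486) = 2.11, so t = 2.11/0.15 = 14.067.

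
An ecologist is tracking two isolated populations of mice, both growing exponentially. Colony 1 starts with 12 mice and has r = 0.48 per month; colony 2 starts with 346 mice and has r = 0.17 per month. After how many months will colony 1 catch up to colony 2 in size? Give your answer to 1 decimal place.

10.8 months

Set 12·e^(0.48t) = 346·e^(0.17t).
e^((0.48 − 0.17)t) = 346/12 → e^(0.31·t) = 28.833.
0.31·t = ln(28.833) = 3.3615, so t = 3.3615/0.31 = 10.844.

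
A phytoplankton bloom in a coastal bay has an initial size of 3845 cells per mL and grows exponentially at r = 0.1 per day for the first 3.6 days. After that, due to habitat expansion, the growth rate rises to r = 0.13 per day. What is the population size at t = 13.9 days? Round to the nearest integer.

21026 cells per mL

Phase 1: N(3.6) = 3845·e^(0.1×3.6) = 3845·e^0.36 = 5511.15.
Phase 2 runs for 13.9 − 3.6 = 10.3 days at r = 0.13.
N(13.9) = 5511.15·e^(0.13×10.3) = 5511.15·e^1.339 = 21026.3.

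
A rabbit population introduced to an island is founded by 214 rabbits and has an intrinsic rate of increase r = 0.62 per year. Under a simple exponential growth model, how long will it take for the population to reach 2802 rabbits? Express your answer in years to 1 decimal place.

Set N₀·e^(rt) = 2802: e^(0.62·t) = 2802/214 = 13.093.
0.62·t = ln(13.093) = 2.5721, so t = 2.5721/0.62 = 4.1486.

4.1 years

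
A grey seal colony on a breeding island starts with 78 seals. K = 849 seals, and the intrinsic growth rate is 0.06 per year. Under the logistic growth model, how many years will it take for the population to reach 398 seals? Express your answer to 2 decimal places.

A = (K − N₀)/N₀ = (849 − 78)/78 = 9.8846.
Solve 849/(1 + 9.8846·e^(−0.06t)) = 398: 1 + 9.8846·e^(−0.06t) = 2.1332, so e^(−0.06t) = 0.114639.
−0.06·t = ln(0.114639) = -2.166, so t = 2.166/0.06 = 36.099.

36.10 years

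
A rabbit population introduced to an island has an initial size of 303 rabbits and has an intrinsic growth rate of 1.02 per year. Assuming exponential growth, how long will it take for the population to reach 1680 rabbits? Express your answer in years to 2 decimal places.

1.68 years

Set N₀·e^(rt) = 1680: e^(1.02·t) = 1680/303 = 5.5446.
1.02·t = ln(5.5446) = 1.7128, so t = 1.7128/1.02 = 1.6792.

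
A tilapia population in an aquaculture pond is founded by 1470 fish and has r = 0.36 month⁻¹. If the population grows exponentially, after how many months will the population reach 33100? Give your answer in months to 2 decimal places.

Set N₀·e^(rt) = 33100: e^(0.36·t) = 33100/1470 = 22.517.
0.36·t = ln(22.517) = 3.1143, so t = 3.1143/0.36 = 8.6508.

8.65 months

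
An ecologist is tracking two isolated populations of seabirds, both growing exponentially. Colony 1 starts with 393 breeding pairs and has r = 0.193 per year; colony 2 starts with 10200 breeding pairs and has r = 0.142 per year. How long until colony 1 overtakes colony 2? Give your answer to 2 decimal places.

Set 393·e^(0.193t) = 10200·e^(0.142t).
e^((0.193 − 0.142)t) = 10200/393 → e^(0.051·t) = 25.954.
0.051·t = ln(25.954) = 3.2563, so t = 3.2563/0.051 = 63.85.

63.85 years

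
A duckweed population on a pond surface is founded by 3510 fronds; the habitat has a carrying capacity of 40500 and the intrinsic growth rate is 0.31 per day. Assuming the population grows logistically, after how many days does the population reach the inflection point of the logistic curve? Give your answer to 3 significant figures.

7.60 days

Logistic growth is fastest at N = K/2 = 20250.
A = (K − N₀)/N₀ = 10.538. Set K/(1 + A·e^(−rt)) = K/2 → A·e^(−rt) = 1.
e^(−0.31t) = 1/10.538 = 0.0948905, so t = ln(10.538)/0.31 = 2.355/0.31 = 7.5969.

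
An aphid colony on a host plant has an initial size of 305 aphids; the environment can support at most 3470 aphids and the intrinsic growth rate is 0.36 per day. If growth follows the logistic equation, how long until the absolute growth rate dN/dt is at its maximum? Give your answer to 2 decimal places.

Logistic growth is fastest at N = K/2 = 1735.
A = (K − N₀)/N₀ = 10.377. Set K/(1 + A·e^(−rt)) = K/2 → A·e^(−rt) = 1.
e^(−0.36t) = 1/10.377 = 0.0963665, so t = ln(10.377)/0.36 = 2.3396/0.36 = 6.4989.

6.50 days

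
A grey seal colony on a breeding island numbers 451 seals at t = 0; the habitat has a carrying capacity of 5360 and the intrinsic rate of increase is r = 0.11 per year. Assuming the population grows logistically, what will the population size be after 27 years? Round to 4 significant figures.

3439 seals

A = (K − N₀)/N₀ = (5360 − 451)/451 = 10.885.
N(t) = K/(1 + A·e^(−rt)) = 5360/(1 + 10.885×e^(−0.11×27)).
e^(−2.97) = 0.051303; denominator = 1 + 10.885×0.051303 = 1.5584.
N = 5360/1.5584 = 3439.38.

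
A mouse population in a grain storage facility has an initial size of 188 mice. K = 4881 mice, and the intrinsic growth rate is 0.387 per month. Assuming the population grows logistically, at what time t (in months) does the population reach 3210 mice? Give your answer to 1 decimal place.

10.0 months

A = (K − N₀)/N₀ = (4881 − 188)/188 = 24.963.
Solve 4881/(1 + 24.963·e^(−0.387t)) = 3210: 1 + 24.963·e^(−0.387t) = 1.5206, so e^(−0.387t) = 0.0208535.
−0.387·t = ln(0.0208535) = -3.8702, so t = 3.8702/0.387 = 10.001.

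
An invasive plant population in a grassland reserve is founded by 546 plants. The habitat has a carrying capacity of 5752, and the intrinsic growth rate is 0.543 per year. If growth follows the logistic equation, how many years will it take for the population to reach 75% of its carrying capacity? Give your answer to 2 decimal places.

A = (K − N₀)/N₀ = (5752 − 546)/546 = 9.5348.
Solve 5752/(1 + 9.5348·e^(−0.543t)) = 4314: 1 + 9.5348·e^(−0.543t) = 1.3333, so e^(−0.543t) = 0.0349597.
−0.543·t = ln(0.0349597) = -3.3536, so t = 3.3536/0.543 = 6.176.

6.18 years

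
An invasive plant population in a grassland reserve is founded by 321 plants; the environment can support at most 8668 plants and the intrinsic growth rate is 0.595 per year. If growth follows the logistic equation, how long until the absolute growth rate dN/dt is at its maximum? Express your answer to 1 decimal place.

5.5 years

Logistic growth is fastest at N = K/2 = 4334.
A = (K − N₀)/N₀ = 26.003. Set K/(1 + A·e^(−rt)) = K/2 → A·e^(−rt) = 1.
e^(−0.595t) = 1/26.003 = 0.0384569, so t = ln(26.003)/0.595 = 3.2582/0.595 = 5.476.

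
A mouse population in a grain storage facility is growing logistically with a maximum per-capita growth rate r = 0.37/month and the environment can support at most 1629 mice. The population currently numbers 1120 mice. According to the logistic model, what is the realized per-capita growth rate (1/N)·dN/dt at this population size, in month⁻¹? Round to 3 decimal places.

(1/N)·dN/dt = r(1 − N/K) = 0.37 × (1 − 1120/1629).
= 0.37 × 0.31246 = 0.11561.

0.116 per month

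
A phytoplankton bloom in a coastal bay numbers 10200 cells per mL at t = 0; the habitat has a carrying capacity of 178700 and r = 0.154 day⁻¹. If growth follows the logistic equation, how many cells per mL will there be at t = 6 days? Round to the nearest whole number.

A = (K − N₀)/N₀ = (178700 − 10200)/10200 = 16.52.
N(t) = K/(1 + A·e^(−rt)) = 178700/(1 + 16.52×e^(−0.154×6)).
e^(−0.924) = 0.39693; denominator = 1 + 16.52×0.39693 = 7.5571.
N = 178700/7.5571 = 23646.6.

23647 cells per mL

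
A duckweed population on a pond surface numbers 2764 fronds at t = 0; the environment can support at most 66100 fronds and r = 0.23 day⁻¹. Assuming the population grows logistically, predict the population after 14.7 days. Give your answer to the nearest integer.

37147 fronds

A = (K − N₀)/N₀ = (66100 − 2764)/2764 = 22.915.
N(t) = K/(1 + A·e^(−rt)) = 66100/(1 + 22.915×e^(−0.23×14.7)).
e^(−3.381) = 0.034013; denominator = 1 + 22.915×0.034013 = 1.7794.
N = 66100/1.7794 = 37147.3.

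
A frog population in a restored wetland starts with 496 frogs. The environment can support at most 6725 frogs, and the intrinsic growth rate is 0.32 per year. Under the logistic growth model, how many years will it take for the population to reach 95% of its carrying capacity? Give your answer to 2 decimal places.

A = (K − N₀)/N₀ = (6725 − 496)/496 = 12.558.
Solve 6725/(1 + 12.558·e^(−0.32t)) = 6388.75: 1 + 12.558·e^(−0.32t) = 1.0526, so e^(−0.32t) = 0.00419092.
−0.32·t = ln(0.00419092) = -5.4748, so t = 5.4748/0.32 = 17.109.

17.11 years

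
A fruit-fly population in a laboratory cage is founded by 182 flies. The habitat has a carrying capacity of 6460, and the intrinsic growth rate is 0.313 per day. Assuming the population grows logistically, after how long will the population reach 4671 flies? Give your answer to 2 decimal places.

A = (K − N₀)/N₀ = (6460 − 182)/182 = 34.495.
Solve 6460/(1 + 34.495·e^(−0.313t)) = 4671: 1 + 34.495·e^(−0.313t) = 1.383, so e^(−0.313t) = 0.0111033.
−0.313·t = ln(0.0111033) = -4.5005, so t = 4.5005/0.313 = 14.379.

14.38 days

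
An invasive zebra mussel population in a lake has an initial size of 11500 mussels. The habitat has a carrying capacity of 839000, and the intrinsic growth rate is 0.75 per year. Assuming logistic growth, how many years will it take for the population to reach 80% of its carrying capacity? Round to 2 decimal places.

A = (K − N₀)/N₀ = (839000 − 11500)/11500 = 71.957.
Solve 839000/(1 + 71.957·e^(−0.75t)) = 671200: 1 + 71.957·e^(−0.75t) = 1.25, so e^(−0.75t) = 0.00347432.
−0.75·t = ln(0.00347432) = -5.6624, so t = 5.6624/0.75 = 7.5498.

7.55 years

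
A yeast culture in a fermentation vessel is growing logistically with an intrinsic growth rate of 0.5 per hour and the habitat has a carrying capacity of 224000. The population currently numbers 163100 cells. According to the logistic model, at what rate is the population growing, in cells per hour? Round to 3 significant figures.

dN/dt = rN(1 − N/K) = 0.5 × 163100 × (1 − 163100/224000).
1 − 163100/224000 = 0.27187; dN/dt = 0.5 × 163100 × 0.27187 = 22171.

22200 cells per hour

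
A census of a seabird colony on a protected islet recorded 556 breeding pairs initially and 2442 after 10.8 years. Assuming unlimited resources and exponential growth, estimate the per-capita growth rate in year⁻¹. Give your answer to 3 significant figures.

0.137 per year

From N(t) = N₀·e^(rt): e^(r·10.8) = 2442/556 = 4.3921.
r·10.8 = ln(4.3921) = 1.4798, so r = 1.4798/10.8 = 0.13702.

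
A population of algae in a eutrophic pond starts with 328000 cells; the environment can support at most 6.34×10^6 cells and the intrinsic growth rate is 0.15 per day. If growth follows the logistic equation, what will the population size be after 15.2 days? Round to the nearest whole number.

A = (K − N₀)/N₀ = (6.34×10^6 − 328000)/328000 = 18.329.
N(t) = K/(1 + A·e^(−rt)) = 6.34×10^6/(1 + 18.329×e^(−0.15×15.2)).
e^(−2.28) = 0.10228; denominator = 1 + 18.329×0.10228 = 2.8748.
N = 6.34×10^6/2.8748 = 2.205375×10^6.

2205375 cells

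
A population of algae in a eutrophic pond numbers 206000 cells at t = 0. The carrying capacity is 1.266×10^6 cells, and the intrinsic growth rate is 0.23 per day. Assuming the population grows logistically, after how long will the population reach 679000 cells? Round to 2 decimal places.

A = (K − N₀)/N₀ = (1.266×10^6 − 206000)/206000 = 5.1456.
Solve 1.266×10^6/(1 + 5.1456·e^(−0.23t)) = 679000: 1 + 5.1456·e^(−0.23t) = 1.8645, so e^(−0.23t) = 0.168008.
−0.23·t = ln(0.168008) = -1.7837, so t = 1.7837/0.23 = 7.7554.

7.76 days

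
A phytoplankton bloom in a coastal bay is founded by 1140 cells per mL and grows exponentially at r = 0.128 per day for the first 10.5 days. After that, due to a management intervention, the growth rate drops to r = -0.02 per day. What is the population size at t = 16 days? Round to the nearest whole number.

Phase 1: N(10.5) = 1140·e^(0.128×10.5) = 1140·e^1.344 = 4371.16.
Phase 2 runs for 16 − 10.5 = 5.5 days at r = -0.02.
N(16) = 4371.16·e^(-0.02×5.5) = 4371.16·e^-0.11 = 3915.83.

3916 cells per mL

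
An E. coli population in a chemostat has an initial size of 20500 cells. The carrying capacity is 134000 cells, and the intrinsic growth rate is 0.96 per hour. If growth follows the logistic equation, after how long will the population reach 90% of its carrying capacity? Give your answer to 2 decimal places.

A = (K − N₀)/N₀ = (134000 − 20500)/20500 = 5.5366.
Solve 134000/(1 + 5.5366·e^(−0.96t)) = 120600: 1 + 5.5366·e^(−0.96t) = 1.1111, so e^(−0.96t) = 0.0200685.
−0.96·t = ln(0.0200685) = -3.9086, so t = 3.9086/0.96 = 4.0715.

4.07 hours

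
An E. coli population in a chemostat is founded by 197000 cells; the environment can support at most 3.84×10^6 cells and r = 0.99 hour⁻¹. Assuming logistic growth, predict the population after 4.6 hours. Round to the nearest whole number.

3214377 cells

A = (K − N₀)/N₀ = (3.84×10^6 − 197000)/197000 = 18.492.
N(t) = K/(1 + A·e^(−rt)) = 3.84×10^6/(1 + 18.492×e^(−0.99×4.6)).
e^(−4.554) = 0.010525; denominator = 1 + 18.492×0.010525 = 1.1946.
N = 3.84×10^6/1.1946 = 3.214377×10^6.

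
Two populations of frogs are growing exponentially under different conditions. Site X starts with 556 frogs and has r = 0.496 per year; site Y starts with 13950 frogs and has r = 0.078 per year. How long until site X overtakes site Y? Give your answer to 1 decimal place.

7.7 years

Set 556·e^(0.496t) = 13950·e^(0.078t).
e^((0.496 − 0.078)t) = 13950/556 → e^(0.418·t) = 25.09.
0.418·t = ln(25.09) = 3.2225, so t = 3.2225/0.418 = 7.7092.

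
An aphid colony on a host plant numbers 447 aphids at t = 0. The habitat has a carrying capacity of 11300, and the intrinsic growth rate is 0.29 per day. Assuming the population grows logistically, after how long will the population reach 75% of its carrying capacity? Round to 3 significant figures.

A = (K − N₀)/N₀ = (11300 − 447)/447 = 24.28.
Solve 11300/(1 + 24.28·e^(−0.29t)) = 8475: 1 + 24.28·e^(−0.29t) = 1.3333, so e^(−0.29t) = 0.0137289.
−0.29·t = ln(0.0137289) = -4.2883, so t = 4.2883/0.29 = 14.787.

14.8 days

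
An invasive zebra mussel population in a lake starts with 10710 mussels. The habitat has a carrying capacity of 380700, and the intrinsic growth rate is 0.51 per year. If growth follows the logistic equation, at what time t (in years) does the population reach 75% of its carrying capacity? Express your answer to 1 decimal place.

9.1 years

A = (K − N₀)/N₀ = (380700 − 10710)/10710 = 34.546.
Solve 380700/(1 + 34.546·e^(−0.51t)) = 285525: 1 + 34.546·e^(−0.51t) = 1.3333, so e^(−0.51t) = 0.00964891.
−0.51·t = ln(0.00964891) = -4.6409, so t = 4.6409/0.51 = 9.0998.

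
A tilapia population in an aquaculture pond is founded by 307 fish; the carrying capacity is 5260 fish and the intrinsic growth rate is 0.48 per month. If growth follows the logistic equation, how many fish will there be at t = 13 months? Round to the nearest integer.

5100 fish

A = (K − N₀)/N₀ = (5260 − 307)/307 = 16.134.
N(t) = K/(1 + A·e^(−rt)) = 5260/(1 + 16.134×e^(−0.48×13)).
e^(−6.24) = 0.0019499; denominator = 1 + 16.134×0.0019499 = 1.0315.
N = 5260/1.0315 = 5099.58.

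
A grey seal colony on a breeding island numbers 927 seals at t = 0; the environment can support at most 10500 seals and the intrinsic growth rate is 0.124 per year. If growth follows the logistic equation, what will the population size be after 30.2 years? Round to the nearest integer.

8440 seals

A = (K − N₀)/N₀ = (10500 − 927)/927 = 10.327.
N(t) = K/(1 + A·e^(−rt)) = 10500/(1 + 10.327×e^(−0.124×30.2)).
e^(−3.745) = 0.02364; denominator = 1 + 10.327×0.02364 = 1.2441.
N = 10500/1.2441 = 8439.63.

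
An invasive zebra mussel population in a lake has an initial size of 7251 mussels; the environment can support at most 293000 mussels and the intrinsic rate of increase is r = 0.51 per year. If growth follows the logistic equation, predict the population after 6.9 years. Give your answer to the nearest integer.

A = (K − N₀)/N₀ = (293000 − 7251)/7251 = 39.408.
N(t) = K/(1 + A·e^(−rt)) = 293000/(1 + 39.408×e^(−0.51×6.9)).
e^(−3.519) = 0.029629; denominator = 1 + 39.408×0.029629 = 2.1676.
N = 293000/2.1676 = 135171.

135171 mussels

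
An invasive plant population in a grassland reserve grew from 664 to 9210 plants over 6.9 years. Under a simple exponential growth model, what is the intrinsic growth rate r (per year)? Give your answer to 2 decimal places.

0.38 per year

From N(t) = N₀·e^(rt): e^(r·6.9) = 9210/664 = 13.87.
r·6.9 = ln(13.87) = 2.6298, so r = 2.6298/6.9 = 0.38113.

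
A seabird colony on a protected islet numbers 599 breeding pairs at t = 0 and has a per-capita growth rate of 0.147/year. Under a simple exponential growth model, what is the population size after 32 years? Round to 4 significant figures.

66120 breeding pairs

N(t) = N₀·e^(rt) = 599 × e^(0.147×32) = 599 × e^4.704.
e^4.704 ≈ 110.39, so N ≈ 599 × 110.39 = 66122.3.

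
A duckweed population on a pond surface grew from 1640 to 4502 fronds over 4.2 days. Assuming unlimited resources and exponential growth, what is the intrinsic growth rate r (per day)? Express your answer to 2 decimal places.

0.24 per day

From N(t) = N₀·e^(rt): e^(r·4.2) = 4502/1640 = 2.7451.
r·4.2 = ln(2.7451) = 1.0098, so r = 1.0098/4.2 = 0.24043.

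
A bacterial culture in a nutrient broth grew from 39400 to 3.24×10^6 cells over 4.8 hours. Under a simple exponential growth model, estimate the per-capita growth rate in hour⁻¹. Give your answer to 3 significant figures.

From N(t) = N₀·e^(rt): e^(r·4.8) = 3.24×10^6/39400 = 82.234.
r·4.8 = ln(82.234) = 4.4096, so r = 4.4096/4.8 = 0.91866.

0.919 per hour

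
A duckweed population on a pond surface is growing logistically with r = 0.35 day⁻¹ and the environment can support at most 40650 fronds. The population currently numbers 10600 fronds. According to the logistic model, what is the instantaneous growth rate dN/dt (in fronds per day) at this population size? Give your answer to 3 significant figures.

2740 fronds per day

dN/dt = rN(1 − N/K) = 0.35 × 10600 × (1 − 10600/40650).
1 − 10600/40650 = 0.73924; dN/dt = 0.35 × 10600 × 0.73924 = 2742.6.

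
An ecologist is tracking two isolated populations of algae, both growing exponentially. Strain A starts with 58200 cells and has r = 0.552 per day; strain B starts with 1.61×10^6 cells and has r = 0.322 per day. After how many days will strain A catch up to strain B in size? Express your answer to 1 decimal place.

Set 58200·e^(0.552t) = 1.61×10^6·e^(0.322t).
e^((0.552 − 0.322)t) = 1.61×10^6/58200 → e^(0.23·t) = 27.663.
0.23·t = ln(27.663) = 3.3201, so t = 3.3201/0.23 = 14.435.

14.4 days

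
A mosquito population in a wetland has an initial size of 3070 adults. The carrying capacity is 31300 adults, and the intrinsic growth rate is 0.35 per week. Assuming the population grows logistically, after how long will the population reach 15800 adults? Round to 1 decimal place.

6.4 weeks

A = (K − N₀)/N₀ = (31300 − 3070)/3070 = 9.1954.
Solve 31300/(1 + 9.1954·e^(−0.35t)) = 15800: 1 + 9.1954·e^(−0.35t) = 1.981, so e^(−0.35t) = 0.106685.
−0.35·t = ln(0.106685) = -2.2379, so t = 2.2379/0.35 = 6.3939.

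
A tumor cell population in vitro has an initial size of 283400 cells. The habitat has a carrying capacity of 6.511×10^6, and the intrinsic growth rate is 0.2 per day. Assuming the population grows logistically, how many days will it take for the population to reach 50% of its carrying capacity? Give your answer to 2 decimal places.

A = (K − N₀)/N₀ = (6.511×10^6 − 283400)/283400 = 21.975.
Solve 6.511×10^6/(1 + 21.975·e^(−0.2t)) = 3.2555×10^6: 1 + 21.975·e^(−0.2t) = 2, so e^(−0.2t) = 0.0455071.
−0.2·t = ln(0.0455071) = -3.0899, so t = 3.0899/0.2 = 15.449.

15.45 days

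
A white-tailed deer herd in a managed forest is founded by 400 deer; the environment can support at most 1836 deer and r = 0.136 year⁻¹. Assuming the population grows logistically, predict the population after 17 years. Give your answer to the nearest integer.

1354 deer

A = (K − N₀)/N₀ = (1836 − 400)/400 = 3.59.
N(t) = K/(1 + A·e^(−rt)) = 1836/(1 + 3.59×e^(−0.136×17)).
e^(−2.312) = 0.099063; denominator = 1 + 3.59×0.099063 = 1.3556.
N = 1836/1.3556 = 1354.35.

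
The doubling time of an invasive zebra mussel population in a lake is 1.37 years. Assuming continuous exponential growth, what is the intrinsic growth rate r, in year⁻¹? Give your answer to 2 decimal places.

r = ln(2)/t_d = 0.6931/1.37 = 0.50595.

0.51 per year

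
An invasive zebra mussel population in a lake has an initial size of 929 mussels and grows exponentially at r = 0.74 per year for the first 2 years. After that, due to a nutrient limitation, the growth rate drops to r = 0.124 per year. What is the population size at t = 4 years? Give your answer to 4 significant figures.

Phase 1: N(2) = 929·e^(0.74×2) = 929·e^1.48 = 4081.05.
Phase 2 runs for 4 − 2 = 2 years at r = 0.124.
N(4) = 4081.05·e^(0.124×2) = 4081.05·e^0.248 = 5229.7.

5230 mussels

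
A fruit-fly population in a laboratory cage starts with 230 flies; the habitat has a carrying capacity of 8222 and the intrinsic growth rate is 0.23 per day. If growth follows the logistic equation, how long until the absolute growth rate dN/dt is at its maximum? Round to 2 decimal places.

15.43 days

Logistic growth is fastest at N = K/2 = 4111.
A = (K − N₀)/N₀ = 34.748. Set K/(1 + A·e^(−rt)) = K/2 → A·e^(−rt) = 1.
e^(−0.23t) = 1/34.748 = 0.0287788, so t = ln(34.748)/0.23 = 3.5481/0.23 = 15.427.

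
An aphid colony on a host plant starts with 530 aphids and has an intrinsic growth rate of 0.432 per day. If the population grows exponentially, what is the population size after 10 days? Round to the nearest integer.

N(t) = N₀·e^(rt) = 530 × e^(0.432×10) = 530 × e^4.32.
e^4.32 ≈ 75.189, so N ≈ 530 × 75.189 = 39850.

39850 aphids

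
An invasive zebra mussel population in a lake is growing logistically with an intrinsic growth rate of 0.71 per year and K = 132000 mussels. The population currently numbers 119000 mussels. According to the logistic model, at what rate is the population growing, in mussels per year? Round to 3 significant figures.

dN/dt = rN(1 − N/K) = 0.71 × 119000 × (1 − 119000/132000).
1 − 119000/132000 = 0.098485; dN/dt = 0.71 × 119000 × 0.098485 = 8321.

8320 mussels per year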